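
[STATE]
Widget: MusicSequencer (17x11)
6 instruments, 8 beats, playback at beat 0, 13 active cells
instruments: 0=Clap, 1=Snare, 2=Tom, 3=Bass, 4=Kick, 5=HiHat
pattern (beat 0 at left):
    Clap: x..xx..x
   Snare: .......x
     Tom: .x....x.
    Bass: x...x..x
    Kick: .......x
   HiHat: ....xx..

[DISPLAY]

      ▼1234567   
  Clap█··██··█   
 Snare·······█   
   Tom·█····█·   
  Bass█···█··█   
  Kick·······█   
 HiHat····██··   
                 
                 
                 
                 


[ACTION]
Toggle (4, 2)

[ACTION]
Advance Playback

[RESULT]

      0▼234567   
  Clap█··██··█   
 Snare·······█   
   Tom·█····█·   
  Bass█···█··█   
  Kick··█····█   
 HiHat····██··   
                 
                 
                 
                 


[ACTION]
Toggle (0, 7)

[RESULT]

      0▼234567   
  Clap█··██···   
 Snare·······█   
   Tom·█····█·   
  Bass█···█··█   
  Kick··█····█   
 HiHat····██··   
                 
                 
                 
                 


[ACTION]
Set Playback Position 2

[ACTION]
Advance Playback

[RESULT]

      012▼4567   
  Clap█··██···   
 Snare·······█   
   Tom·█····█·   
  Bass█···█··█   
  Kick··█····█   
 HiHat····██··   
                 
                 
                 
                 


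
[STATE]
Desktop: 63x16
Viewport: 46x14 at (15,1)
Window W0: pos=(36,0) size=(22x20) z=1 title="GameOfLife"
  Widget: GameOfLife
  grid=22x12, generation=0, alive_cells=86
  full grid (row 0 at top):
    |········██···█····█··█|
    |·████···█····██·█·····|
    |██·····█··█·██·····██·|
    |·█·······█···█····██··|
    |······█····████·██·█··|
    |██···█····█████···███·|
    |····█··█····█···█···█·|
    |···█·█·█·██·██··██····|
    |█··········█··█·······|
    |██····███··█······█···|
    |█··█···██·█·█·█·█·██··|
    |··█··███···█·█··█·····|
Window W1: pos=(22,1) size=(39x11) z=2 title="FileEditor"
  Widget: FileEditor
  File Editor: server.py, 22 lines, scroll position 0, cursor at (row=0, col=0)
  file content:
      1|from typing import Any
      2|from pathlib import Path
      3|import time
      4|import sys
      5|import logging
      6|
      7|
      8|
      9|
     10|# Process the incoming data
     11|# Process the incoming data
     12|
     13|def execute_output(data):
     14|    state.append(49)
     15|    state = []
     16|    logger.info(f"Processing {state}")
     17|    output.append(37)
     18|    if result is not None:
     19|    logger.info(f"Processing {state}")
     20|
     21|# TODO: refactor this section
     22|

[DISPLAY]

       ┏━━━━━━━━━━━━━━━━━━━━━━━━━━━━━━━━━━━━━┓
       ┃ FileEditor                          ┃
       ┠─────────────────────────────────────┨
       ┃█rom typing import Any              ▲┃
       ┃from pathlib import Path            █┃
       ┃import time                         ░┃
       ┃import sys                          ░┃
       ┃import logging                      ░┃
       ┃                                    ░┃
       ┃                                    ▼┃
       ┗━━━━━━━━━━━━━━━━━━━━━━━━━━━━━━━━━━━━━┛
                     ┃··········█··█······┃   
                     ┃█····███··█······█··┃   
                     ┃··█···██·█·█·█·█·██·┃   


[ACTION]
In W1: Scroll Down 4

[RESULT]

       ┏━━━━━━━━━━━━━━━━━━━━━━━━━━━━━━━━━━━━━┓
       ┃ FileEditor                          ┃
       ┠─────────────────────────────────────┨
       ┃import logging                      ▲┃
       ┃                                    ░┃
       ┃                                    █┃
       ┃                                    ░┃
       ┃                                    ░┃
       ┃# Process the incoming data         ░┃
       ┃# Process the incoming data         ▼┃
       ┗━━━━━━━━━━━━━━━━━━━━━━━━━━━━━━━━━━━━━┛
                     ┃··········█··█······┃   
                     ┃█····███··█······█··┃   
                     ┃··█···██·█·█·█·█·██·┃   


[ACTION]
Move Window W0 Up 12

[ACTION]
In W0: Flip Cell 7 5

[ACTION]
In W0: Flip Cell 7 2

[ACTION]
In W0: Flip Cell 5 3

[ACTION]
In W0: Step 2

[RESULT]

       ┏━━━━━━━━━━━━━━━━━━━━━━━━━━━━━━━━━━━━━┓
       ┃ FileEditor                          ┃
       ┠─────────────────────────────────────┨
       ┃import logging                      ▲┃
       ┃                                    ░┃
       ┃                                    █┃
       ┃                                    ░┃
       ┃                                    ░┃
       ┃# Process the incoming data         ░┃
       ┃# Process the incoming data         ▼┃
       ┗━━━━━━━━━━━━━━━━━━━━━━━━━━━━━━━━━━━━━┛
                     ┃·█············█·····┃   
                     ┃·█··████········█·█·┃   
                     ┃····█·········█···█·┃   


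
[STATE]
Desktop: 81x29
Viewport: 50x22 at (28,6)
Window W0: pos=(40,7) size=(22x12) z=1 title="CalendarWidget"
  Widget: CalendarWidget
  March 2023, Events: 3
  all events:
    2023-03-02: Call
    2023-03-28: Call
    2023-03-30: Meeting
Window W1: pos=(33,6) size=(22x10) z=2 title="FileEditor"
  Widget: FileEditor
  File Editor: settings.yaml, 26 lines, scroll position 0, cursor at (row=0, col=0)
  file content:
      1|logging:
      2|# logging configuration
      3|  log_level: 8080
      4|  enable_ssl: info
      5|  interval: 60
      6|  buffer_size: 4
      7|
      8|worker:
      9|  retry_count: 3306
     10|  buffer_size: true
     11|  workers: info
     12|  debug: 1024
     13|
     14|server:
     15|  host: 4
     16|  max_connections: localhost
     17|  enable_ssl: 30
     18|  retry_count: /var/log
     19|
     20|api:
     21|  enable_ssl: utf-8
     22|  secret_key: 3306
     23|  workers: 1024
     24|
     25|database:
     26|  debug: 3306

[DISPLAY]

     ┏━━━━━━━━━━━━━━━━━━━━┓                       
     ┃ FileEditor         ┃━━━━━━┓                
     ┠────────────────────┨t     ┃                
     ┃█ogging:           ▲┃──────┨                
     ┃# logging configura█┃3     ┃                
     ┃  log_level: 8080  ░┃ Sa Su┃                
     ┃  enable_ssl: info ░┃3  4  ┃                
     ┃  interval: 60     ░┃ 11 12┃                
     ┃  buffer_size: 4   ▼┃ 18 19┃                
     ┗━━━━━━━━━━━━━━━━━━━━┛ 25 26┃                
            ┃27 28* 29 30* 31    ┃                
            ┃                    ┃                
            ┗━━━━━━━━━━━━━━━━━━━━┛                
                                                  
                                                  
                                                  
                                                  
                                                  
                                                  
                                                  
                                                  
                                                  


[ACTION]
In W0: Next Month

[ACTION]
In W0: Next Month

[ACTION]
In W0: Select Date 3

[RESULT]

     ┏━━━━━━━━━━━━━━━━━━━━┓                       
     ┃ FileEditor         ┃━━━━━━┓                
     ┠────────────────────┨t     ┃                
     ┃█ogging:           ▲┃──────┨                
     ┃# logging configura█┃      ┃                
     ┃  log_level: 8080  ░┃ Sa Su┃                
     ┃  enable_ssl: info ░┃ 5  6 ┃                
     ┃  interval: 60     ░┃ 13 14┃                
     ┃  buffer_size: 4   ▼┃ 20 21┃                
     ┗━━━━━━━━━━━━━━━━━━━━┛ 27 28┃                
            ┃29 30 31            ┃                
            ┃                    ┃                
            ┗━━━━━━━━━━━━━━━━━━━━┛                
                                                  
                                                  
                                                  
                                                  
                                                  
                                                  
                                                  
                                                  
                                                  


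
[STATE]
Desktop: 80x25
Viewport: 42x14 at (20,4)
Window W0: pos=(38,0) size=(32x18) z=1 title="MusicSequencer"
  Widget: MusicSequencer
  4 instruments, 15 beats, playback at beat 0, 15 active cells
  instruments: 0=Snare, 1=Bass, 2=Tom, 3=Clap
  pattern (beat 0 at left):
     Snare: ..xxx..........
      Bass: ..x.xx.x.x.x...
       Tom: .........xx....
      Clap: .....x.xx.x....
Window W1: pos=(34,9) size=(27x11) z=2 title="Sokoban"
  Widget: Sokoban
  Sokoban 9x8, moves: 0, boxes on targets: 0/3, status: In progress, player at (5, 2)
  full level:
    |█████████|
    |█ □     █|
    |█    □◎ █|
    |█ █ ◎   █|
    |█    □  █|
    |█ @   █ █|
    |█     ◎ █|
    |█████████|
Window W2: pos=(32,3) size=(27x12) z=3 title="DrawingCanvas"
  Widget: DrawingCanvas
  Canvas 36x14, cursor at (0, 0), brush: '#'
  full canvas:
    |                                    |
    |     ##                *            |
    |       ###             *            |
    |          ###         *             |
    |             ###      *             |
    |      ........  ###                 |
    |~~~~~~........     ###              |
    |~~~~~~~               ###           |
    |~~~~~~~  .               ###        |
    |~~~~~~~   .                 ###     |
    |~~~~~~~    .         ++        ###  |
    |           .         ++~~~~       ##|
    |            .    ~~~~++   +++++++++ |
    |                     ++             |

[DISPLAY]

            ┃ DrawingCanvas           ┃·  
            ┠─────────────────────────┨·  
            ┃+                        ┃·  
            ┃     ##                * ┃·  
            ┃       ###             * ┃   
            ┃          ###         *  ┃━┓ 
            ┃             ###      *  ┃ ┃ 
            ┃      ........  ###      ┃─┨ 
            ┃~~~~~~........     ###   ┃ ┃ 
            ┃~~~~~~~               ###┃ ┃ 
            ┗━━━━━━━━━━━━━━━━━━━━━━━━━┛ ┃ 
              ┃█ █ ◎   █                ┃ 
              ┃█    □  █                ┃ 
              ┃█ @   █ █                ┃━


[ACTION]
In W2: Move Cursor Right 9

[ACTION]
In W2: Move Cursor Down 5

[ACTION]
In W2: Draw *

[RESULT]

            ┃ DrawingCanvas           ┃·  
            ┠─────────────────────────┨·  
            ┃                         ┃·  
            ┃     ##                * ┃·  
            ┃       ###             * ┃   
            ┃          ###         *  ┃━┓ 
            ┃             ###      *  ┃ ┃ 
            ┃      ...*....  ###      ┃─┨ 
            ┃~~~~~~........     ###   ┃ ┃ 
            ┃~~~~~~~               ###┃ ┃ 
            ┗━━━━━━━━━━━━━━━━━━━━━━━━━┛ ┃ 
              ┃█ █ ◎   █                ┃ 
              ┃█    □  █                ┃ 
              ┃█ @   █ █                ┃━


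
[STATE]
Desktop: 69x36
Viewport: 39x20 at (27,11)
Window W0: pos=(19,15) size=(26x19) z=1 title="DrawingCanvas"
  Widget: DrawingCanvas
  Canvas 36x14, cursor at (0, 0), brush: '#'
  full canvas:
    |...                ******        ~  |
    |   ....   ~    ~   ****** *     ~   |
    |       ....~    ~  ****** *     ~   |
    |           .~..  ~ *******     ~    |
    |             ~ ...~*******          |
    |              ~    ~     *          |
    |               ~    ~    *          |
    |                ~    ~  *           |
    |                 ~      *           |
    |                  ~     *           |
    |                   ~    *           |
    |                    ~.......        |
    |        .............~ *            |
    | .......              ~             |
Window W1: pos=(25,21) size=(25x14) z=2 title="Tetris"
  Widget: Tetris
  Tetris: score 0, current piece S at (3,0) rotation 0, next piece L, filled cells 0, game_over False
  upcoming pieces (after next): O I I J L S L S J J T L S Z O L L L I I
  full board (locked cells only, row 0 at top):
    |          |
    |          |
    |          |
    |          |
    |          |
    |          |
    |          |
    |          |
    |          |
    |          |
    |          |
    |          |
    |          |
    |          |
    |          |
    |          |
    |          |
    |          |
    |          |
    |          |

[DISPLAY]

                                       
                                       
                                       
                                       
━━━━━━━━━━━━━━━━━┓                     
gCanvas          ┃                     
─────────────────┨                     
            *****┃                     
   ~    ~   *****┃                     
....~    ~  *****┃                     
━━━━━━━━━━━━━━━━━━━━━━┓                
Tetris                ┃                
──────────────────────┨                
         │Next:       ┃                
         │  ▒         ┃                
         │▒▒▒         ┃                
         │            ┃                
         │            ┃                
         │            ┃                
         │Score:      ┃                


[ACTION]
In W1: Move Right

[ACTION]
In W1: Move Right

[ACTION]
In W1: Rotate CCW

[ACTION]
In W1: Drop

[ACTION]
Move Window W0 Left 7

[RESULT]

                                       
                                       
                                       
                                       
━━━━━━━━━━┓                            
          ┃                            
──────────┨                            
     *****┃                            
 ~   *****┃                            
  ~  *****┃                            
━━━━━━━━━━━━━━━━━━━━━━┓                
Tetris                ┃                
──────────────────────┨                
         │Next:       ┃                
         │  ▒         ┃                
         │▒▒▒         ┃                
         │            ┃                
         │            ┃                
         │            ┃                
         │Score:      ┃                


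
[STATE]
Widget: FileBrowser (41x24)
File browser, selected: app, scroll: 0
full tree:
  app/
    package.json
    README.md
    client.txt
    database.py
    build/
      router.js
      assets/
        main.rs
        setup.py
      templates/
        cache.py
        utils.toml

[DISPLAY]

> [-] app/                               
    package.json                         
    README.md                            
    client.txt                           
    database.py                          
    [+] build/                           
                                         
                                         
                                         
                                         
                                         
                                         
                                         
                                         
                                         
                                         
                                         
                                         
                                         
                                         
                                         
                                         
                                         
                                         


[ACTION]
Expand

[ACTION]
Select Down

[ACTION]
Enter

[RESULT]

  [-] app/                               
  > package.json                         
    README.md                            
    client.txt                           
    database.py                          
    [+] build/                           
                                         
                                         
                                         
                                         
                                         
                                         
                                         
                                         
                                         
                                         
                                         
                                         
                                         
                                         
                                         
                                         
                                         
                                         


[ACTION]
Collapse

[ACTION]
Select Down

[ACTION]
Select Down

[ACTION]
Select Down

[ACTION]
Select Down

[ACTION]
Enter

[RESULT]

  [-] app/                               
    package.json                         
    README.md                            
    client.txt                           
    database.py                          
  > [-] build/                           
      router.js                          
      [+] assets/                        
      [+] templates/                     
                                         
                                         
                                         
                                         
                                         
                                         
                                         
                                         
                                         
                                         
                                         
                                         
                                         
                                         
                                         


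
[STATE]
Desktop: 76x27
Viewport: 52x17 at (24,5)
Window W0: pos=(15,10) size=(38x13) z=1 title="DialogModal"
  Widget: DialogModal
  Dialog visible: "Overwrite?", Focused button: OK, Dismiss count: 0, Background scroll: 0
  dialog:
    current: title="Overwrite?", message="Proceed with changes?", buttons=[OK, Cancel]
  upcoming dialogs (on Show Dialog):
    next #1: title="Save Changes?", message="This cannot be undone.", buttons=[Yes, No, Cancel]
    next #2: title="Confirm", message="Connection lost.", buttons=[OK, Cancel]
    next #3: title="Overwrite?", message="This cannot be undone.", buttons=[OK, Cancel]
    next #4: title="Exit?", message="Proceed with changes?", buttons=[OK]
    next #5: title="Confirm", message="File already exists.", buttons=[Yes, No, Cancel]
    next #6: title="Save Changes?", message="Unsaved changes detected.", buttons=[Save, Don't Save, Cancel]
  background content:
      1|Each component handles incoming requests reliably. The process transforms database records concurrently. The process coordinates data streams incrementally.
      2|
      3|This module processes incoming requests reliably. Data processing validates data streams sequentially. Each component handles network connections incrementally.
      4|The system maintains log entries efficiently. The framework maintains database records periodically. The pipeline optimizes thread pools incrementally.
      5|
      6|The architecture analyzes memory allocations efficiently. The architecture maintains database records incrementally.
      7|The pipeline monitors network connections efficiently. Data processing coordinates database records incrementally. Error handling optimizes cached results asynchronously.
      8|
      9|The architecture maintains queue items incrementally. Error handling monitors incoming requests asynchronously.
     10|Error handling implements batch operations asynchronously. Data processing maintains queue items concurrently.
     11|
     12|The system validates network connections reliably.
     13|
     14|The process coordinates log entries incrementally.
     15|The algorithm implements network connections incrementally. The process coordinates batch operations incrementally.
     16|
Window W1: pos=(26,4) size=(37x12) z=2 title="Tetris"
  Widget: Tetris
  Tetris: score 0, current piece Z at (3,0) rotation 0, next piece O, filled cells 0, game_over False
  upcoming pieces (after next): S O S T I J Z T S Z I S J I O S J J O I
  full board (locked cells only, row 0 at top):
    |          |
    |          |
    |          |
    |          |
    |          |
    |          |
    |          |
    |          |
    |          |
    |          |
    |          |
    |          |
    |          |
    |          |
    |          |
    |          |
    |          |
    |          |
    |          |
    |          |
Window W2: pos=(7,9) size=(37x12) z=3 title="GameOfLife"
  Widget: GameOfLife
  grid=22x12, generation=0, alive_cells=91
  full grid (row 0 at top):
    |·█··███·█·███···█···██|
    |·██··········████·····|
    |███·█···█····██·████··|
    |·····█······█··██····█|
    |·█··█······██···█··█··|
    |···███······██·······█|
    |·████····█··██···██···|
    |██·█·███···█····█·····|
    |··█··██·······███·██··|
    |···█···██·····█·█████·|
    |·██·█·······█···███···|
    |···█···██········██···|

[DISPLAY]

  ┃ Tetris                            ┃             
  ┠───────────────────────────────────┨             
  ┃          │Next:                   ┃             
  ┃          │▓▓                      ┃             
━━━━━━━━━━━━━━━━━━━┓                  ┃             
                   ┃                  ┃             
───────────────────┨                  ┃             
                   ┃                  ┃             
████··             ┃                  ┃             
█····█             ┃                  ┃             
█··█··             ┃━━━━━━━━━━━━━━━━━━┛             
·····█             ┃ │es eff┃                       
·██···             ┃ │      ┃                       
█·····             ┃ │ry all┃                       
█·██··             ┃─┘connec┃                       
━━━━━━━━━━━━━━━━━━━┛        ┃                       
itecture maintains queue ite┃                       


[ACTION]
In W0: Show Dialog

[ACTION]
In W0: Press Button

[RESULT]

  ┃ Tetris                            ┃             
  ┠───────────────────────────────────┨             
  ┃          │Next:                   ┃             
  ┃          │▓▓                      ┃             
━━━━━━━━━━━━━━━━━━━┓                  ┃             
                   ┃                  ┃             
───────────────────┨                  ┃             
                   ┃                  ┃             
████··             ┃                  ┃             
█····█             ┃                  ┃             
█··█··             ┃━━━━━━━━━━━━━━━━━━┛             
·····█             ┃ries eff┃                       
·██···             ┃        ┃                       
█·····             ┃mory all┃                       
█·██··             ┃k connec┃                       
━━━━━━━━━━━━━━━━━━━┛        ┃                       
itecture maintains queue ite┃                       


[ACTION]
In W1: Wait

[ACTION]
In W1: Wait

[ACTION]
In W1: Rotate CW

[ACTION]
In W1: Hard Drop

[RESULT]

  ┃ Tetris                            ┃             
  ┠───────────────────────────────────┨             
  ┃          │Next:                   ┃             
  ┃          │ ░░                     ┃             
━━━━━━━━━━━━━━━━━━━┓                  ┃             
                   ┃                  ┃             
───────────────────┨                  ┃             
                   ┃                  ┃             
████··             ┃                  ┃             
█····█             ┃                  ┃             
█··█··             ┃━━━━━━━━━━━━━━━━━━┛             
·····█             ┃ries eff┃                       
·██···             ┃        ┃                       
█·····             ┃mory all┃                       
█·██··             ┃k connec┃                       
━━━━━━━━━━━━━━━━━━━┛        ┃                       
itecture maintains queue ite┃                       


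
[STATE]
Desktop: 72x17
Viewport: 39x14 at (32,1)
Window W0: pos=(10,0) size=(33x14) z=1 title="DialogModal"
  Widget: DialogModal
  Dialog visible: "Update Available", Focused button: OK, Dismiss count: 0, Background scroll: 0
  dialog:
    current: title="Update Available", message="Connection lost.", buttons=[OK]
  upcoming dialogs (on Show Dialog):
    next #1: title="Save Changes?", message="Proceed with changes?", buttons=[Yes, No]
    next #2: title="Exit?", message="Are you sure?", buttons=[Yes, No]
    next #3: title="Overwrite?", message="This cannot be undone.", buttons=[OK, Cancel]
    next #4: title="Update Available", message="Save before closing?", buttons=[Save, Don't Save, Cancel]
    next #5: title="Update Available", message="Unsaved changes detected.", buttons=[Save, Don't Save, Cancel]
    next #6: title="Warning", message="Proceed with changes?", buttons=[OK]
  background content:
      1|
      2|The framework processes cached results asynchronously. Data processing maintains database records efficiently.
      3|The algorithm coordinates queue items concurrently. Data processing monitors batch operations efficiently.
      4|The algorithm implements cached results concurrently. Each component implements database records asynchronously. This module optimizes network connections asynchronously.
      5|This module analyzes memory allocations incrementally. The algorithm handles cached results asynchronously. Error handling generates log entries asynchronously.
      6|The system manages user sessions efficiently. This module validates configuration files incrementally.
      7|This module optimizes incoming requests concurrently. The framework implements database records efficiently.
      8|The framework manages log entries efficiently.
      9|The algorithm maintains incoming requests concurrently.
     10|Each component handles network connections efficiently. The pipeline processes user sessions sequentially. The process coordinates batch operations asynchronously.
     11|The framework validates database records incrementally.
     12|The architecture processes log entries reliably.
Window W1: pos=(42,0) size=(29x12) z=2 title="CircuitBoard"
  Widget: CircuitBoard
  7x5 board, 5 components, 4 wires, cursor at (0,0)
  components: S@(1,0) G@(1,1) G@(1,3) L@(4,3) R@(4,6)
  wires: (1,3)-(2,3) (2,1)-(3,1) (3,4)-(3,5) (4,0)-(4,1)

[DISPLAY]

          ┃ CircuitBoard              ┃
──────────┠───────────────────────────┨
          ┃   0 1 2 3 4 5 6           ┃
es cached ┃0  [.]                     ┃
───┐ queue┃                           ┃
le │cached┃1   S   G       G          ┃
t. │ry all┃                │          ┃
   │ession┃2       ·       ·          ┃
───┘oming ┃        │                  ┃
 log entri┃3       ·           · ─ ·  ┃
ns incomin┗━━━━━━━━━━━━━━━━━━━━━━━━━━━┛
s network ┃                            
━━━━━━━━━━┛                            
                                       


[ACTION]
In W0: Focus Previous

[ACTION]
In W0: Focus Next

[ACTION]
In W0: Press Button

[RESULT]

          ┃ CircuitBoard              ┃
──────────┠───────────────────────────┨
          ┃   0 1 2 3 4 5 6           ┃
es cached ┃0  [.]                     ┃
ates queue┃                           ┃
nts cached┃1   S   G       G          ┃
memory all┃                │          ┃
er session┃2       ·       ·          ┃
 incoming ┃        │                  ┃
 log entri┃3       ·           · ─ ·  ┃
ns incomin┗━━━━━━━━━━━━━━━━━━━━━━━━━━━┛
s network ┃                            
━━━━━━━━━━┛                            
                                       


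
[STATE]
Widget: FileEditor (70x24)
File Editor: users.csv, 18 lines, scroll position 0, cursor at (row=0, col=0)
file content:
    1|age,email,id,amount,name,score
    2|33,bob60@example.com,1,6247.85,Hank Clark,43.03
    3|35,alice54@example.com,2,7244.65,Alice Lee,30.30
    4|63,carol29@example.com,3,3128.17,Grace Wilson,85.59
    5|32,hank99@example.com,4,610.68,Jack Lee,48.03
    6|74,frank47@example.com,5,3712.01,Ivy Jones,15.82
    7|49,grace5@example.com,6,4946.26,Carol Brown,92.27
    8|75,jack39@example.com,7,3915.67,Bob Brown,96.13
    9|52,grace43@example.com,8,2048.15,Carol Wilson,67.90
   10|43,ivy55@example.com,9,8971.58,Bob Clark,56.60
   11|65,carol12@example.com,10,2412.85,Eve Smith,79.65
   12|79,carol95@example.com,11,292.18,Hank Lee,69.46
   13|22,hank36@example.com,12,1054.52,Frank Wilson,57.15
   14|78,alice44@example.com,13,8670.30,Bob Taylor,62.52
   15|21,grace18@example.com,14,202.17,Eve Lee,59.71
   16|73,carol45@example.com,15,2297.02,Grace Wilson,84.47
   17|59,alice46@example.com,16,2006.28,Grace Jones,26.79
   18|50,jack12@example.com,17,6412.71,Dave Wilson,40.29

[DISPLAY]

█ge,email,id,amount,name,score                                       ▲
33,bob60@example.com,1,6247.85,Hank Clark,43.03                      █
35,alice54@example.com,2,7244.65,Alice Lee,30.30                     ░
63,carol29@example.com,3,3128.17,Grace Wilson,85.59                  ░
32,hank99@example.com,4,610.68,Jack Lee,48.03                        ░
74,frank47@example.com,5,3712.01,Ivy Jones,15.82                     ░
49,grace5@example.com,6,4946.26,Carol Brown,92.27                    ░
75,jack39@example.com,7,3915.67,Bob Brown,96.13                      ░
52,grace43@example.com,8,2048.15,Carol Wilson,67.90                  ░
43,ivy55@example.com,9,8971.58,Bob Clark,56.60                       ░
65,carol12@example.com,10,2412.85,Eve Smith,79.65                    ░
79,carol95@example.com,11,292.18,Hank Lee,69.46                      ░
22,hank36@example.com,12,1054.52,Frank Wilson,57.15                  ░
78,alice44@example.com,13,8670.30,Bob Taylor,62.52                   ░
21,grace18@example.com,14,202.17,Eve Lee,59.71                       ░
73,carol45@example.com,15,2297.02,Grace Wilson,84.47                 ░
59,alice46@example.com,16,2006.28,Grace Jones,26.79                  ░
50,jack12@example.com,17,6412.71,Dave Wilson,40.29                   ░
                                                                     ░
                                                                     ░
                                                                     ░
                                                                     ░
                                                                     ░
                                                                     ▼


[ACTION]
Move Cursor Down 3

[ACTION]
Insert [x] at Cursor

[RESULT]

age,email,id,amount,name,score                                       ▲
33,bob60@example.com,1,6247.85,Hank Clark,43.03                      █
35,alice54@example.com,2,7244.65,Alice Lee,30.30                     ░
x█3,carol29@example.com,3,3128.17,Grace Wilson,85.59                 ░
32,hank99@example.com,4,610.68,Jack Lee,48.03                        ░
74,frank47@example.com,5,3712.01,Ivy Jones,15.82                     ░
49,grace5@example.com,6,4946.26,Carol Brown,92.27                    ░
75,jack39@example.com,7,3915.67,Bob Brown,96.13                      ░
52,grace43@example.com,8,2048.15,Carol Wilson,67.90                  ░
43,ivy55@example.com,9,8971.58,Bob Clark,56.60                       ░
65,carol12@example.com,10,2412.85,Eve Smith,79.65                    ░
79,carol95@example.com,11,292.18,Hank Lee,69.46                      ░
22,hank36@example.com,12,1054.52,Frank Wilson,57.15                  ░
78,alice44@example.com,13,8670.30,Bob Taylor,62.52                   ░
21,grace18@example.com,14,202.17,Eve Lee,59.71                       ░
73,carol45@example.com,15,2297.02,Grace Wilson,84.47                 ░
59,alice46@example.com,16,2006.28,Grace Jones,26.79                  ░
50,jack12@example.com,17,6412.71,Dave Wilson,40.29                   ░
                                                                     ░
                                                                     ░
                                                                     ░
                                                                     ░
                                                                     ░
                                                                     ▼


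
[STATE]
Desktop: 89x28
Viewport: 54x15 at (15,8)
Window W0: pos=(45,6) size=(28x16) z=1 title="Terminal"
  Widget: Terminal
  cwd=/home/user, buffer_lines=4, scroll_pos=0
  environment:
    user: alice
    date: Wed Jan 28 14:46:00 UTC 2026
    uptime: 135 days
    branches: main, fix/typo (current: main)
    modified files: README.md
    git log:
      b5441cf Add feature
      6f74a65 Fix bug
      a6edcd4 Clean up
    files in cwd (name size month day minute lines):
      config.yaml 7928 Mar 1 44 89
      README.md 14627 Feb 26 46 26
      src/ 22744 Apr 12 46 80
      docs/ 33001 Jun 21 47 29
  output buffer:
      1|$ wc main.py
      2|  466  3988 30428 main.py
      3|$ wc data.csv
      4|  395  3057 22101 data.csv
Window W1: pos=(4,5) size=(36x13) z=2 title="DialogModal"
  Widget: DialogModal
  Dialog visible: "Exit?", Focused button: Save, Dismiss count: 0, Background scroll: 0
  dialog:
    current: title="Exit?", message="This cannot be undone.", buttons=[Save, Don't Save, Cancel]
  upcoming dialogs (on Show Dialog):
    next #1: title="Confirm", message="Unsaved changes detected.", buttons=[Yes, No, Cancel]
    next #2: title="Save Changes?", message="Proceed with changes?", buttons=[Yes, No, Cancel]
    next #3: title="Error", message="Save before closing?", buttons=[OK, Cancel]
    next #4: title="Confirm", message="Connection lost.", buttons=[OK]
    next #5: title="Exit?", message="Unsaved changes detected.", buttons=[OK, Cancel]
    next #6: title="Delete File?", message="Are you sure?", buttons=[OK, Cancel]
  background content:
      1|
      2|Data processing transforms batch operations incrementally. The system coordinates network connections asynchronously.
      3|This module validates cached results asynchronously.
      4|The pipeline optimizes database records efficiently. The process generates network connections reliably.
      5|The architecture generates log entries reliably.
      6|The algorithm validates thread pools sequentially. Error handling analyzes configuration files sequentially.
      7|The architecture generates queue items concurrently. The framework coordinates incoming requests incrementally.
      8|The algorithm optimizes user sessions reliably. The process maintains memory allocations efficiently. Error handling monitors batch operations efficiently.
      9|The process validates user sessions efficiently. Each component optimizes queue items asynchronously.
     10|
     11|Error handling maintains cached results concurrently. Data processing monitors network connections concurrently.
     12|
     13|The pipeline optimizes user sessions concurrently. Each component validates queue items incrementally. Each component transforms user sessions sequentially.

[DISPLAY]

                        ┃     ┠───────────────────────
ssing transforms batch o┃     ┃$ wc main.py           
─────────────────────┐ul┃     ┃  466  3988 30428 main.
    Exit?            │re┃     ┃$ wc data.csv          
 cannot be undone.   │nt┃     ┃  395  3057 22101 data.
 Don't Save   Cancel │oo┃     ┃$ █                    
─────────────────────┘ i┃     ┃                       
thm optimizes user sessi┃     ┃                       
s validates user session┃     ┃                       
━━━━━━━━━━━━━━━━━━━━━━━━┛     ┃                       
                              ┃                       
                              ┃                       
                              ┃                       
                              ┗━━━━━━━━━━━━━━━━━━━━━━━
                                                      


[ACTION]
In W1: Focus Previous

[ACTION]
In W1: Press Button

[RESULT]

                        ┃     ┠───────────────────────
ssing transforms batch o┃     ┃$ wc main.py           
e validates cached resul┃     ┃  466  3988 30428 main.
ne optimizes database re┃     ┃$ wc data.csv          
ecture generates log ent┃     ┃  395  3057 22101 data.
thm validates thread poo┃     ┃$ █                    
ecture generates queue i┃     ┃                       
thm optimizes user sessi┃     ┃                       
s validates user session┃     ┃                       
━━━━━━━━━━━━━━━━━━━━━━━━┛     ┃                       
                              ┃                       
                              ┃                       
                              ┃                       
                              ┗━━━━━━━━━━━━━━━━━━━━━━━
                                                      


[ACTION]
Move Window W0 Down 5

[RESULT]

                        ┃                             
ssing transforms batch o┃                             
e validates cached resul┃                             
ne optimizes database re┃     ┏━━━━━━━━━━━━━━━━━━━━━━━
ecture generates log ent┃     ┃ Terminal              
thm validates thread poo┃     ┠───────────────────────
ecture generates queue i┃     ┃$ wc main.py           
thm optimizes user sessi┃     ┃  466  3988 30428 main.
s validates user session┃     ┃$ wc data.csv          
━━━━━━━━━━━━━━━━━━━━━━━━┛     ┃  395  3057 22101 data.
                              ┃$ █                    
                              ┃                       
                              ┃                       
                              ┃                       
                              ┃                       
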